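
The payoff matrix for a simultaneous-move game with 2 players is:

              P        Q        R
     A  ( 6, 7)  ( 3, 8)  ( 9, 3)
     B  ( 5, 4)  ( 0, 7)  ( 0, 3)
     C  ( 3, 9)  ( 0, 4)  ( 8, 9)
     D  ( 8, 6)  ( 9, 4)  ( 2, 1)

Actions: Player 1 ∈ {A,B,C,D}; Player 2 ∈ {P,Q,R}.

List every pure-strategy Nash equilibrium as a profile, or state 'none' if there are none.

(A,P): not NE [P1→D gives 8>6; P2→Q gives 8>7]
(A,Q): not NE [P1→D gives 9>3]
(A,R): not NE [P2→Q gives 8>3]
(B,P): not NE [P1→D gives 8>5; P2→Q gives 7>4]
(B,Q): not NE [P1→D gives 9>0]
(B,R): not NE [P1→A gives 9>0; P2→Q gives 7>3]
(C,P): not NE [P1→D gives 8>3]
(C,Q): not NE [P1→D gives 9>0; P2→R gives 9>4]
(C,R): not NE [P1→A gives 9>8]
(D,P): NE
(D,Q): not NE [P2→P gives 6>4]
(D,R): not NE [P1→A gives 9>2; P2→P gives 6>1]

PSNE = {(D,P)}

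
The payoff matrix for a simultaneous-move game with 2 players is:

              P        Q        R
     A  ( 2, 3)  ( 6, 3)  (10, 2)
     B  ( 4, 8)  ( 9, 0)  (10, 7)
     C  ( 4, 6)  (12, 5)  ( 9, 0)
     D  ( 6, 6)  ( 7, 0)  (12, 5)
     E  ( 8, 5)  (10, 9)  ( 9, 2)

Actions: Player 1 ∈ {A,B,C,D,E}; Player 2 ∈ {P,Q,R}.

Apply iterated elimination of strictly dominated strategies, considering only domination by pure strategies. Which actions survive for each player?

P1 drop A (D beats it: P:6>2 Q:7>6 R:12>10)
P2 drop R (P beats it: B:8>7 C:6>0 D:6>5 E:5>2)
P1 drop B (E beats it: P:8>4 Q:10>9)
P1 drop D (E beats it: P:8>6 Q:10>7)
P1→{C,E} P2→{P,Q}

Survivors P1:{C,E} P2:{P,Q}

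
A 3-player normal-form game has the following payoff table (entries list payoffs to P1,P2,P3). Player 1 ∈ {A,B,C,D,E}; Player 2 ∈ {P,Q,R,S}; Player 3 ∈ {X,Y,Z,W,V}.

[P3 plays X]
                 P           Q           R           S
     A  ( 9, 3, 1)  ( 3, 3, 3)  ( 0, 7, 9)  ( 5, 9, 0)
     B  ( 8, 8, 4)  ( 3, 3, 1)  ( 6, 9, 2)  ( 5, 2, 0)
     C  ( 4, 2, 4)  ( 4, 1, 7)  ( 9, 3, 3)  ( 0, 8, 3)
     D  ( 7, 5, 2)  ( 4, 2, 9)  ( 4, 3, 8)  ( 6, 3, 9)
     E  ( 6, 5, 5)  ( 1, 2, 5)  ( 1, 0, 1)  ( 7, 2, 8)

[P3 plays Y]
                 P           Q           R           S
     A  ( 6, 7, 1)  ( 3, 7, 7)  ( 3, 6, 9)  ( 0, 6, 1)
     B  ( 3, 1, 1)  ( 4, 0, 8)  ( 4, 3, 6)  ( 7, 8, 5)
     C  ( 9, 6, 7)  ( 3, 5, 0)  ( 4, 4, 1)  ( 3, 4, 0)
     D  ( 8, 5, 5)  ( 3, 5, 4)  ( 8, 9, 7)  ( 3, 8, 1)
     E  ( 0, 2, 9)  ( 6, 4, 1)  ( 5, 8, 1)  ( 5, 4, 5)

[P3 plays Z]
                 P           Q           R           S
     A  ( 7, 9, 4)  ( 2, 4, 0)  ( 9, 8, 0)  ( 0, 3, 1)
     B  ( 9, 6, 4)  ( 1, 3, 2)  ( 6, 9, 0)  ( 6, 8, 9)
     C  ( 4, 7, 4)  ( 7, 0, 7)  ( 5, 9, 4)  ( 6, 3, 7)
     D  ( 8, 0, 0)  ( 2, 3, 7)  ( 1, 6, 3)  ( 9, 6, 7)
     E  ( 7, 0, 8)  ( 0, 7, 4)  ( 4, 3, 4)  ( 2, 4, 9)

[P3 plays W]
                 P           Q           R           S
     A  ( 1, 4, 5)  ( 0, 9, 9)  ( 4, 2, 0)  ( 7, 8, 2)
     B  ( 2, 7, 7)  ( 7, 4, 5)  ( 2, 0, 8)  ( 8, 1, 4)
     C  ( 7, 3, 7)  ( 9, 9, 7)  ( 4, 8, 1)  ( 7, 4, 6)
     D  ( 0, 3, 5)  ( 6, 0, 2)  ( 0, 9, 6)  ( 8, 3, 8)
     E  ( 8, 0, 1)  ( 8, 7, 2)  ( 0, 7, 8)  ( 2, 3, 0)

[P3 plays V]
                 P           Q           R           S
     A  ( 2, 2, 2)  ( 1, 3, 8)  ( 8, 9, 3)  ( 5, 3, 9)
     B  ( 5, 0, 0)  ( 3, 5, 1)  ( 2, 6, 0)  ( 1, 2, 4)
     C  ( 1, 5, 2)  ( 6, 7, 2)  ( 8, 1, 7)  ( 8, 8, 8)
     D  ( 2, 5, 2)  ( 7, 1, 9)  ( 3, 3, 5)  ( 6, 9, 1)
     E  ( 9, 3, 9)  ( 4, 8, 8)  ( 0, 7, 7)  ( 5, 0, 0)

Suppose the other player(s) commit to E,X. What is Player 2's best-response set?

u_2(P vs E,X) = 5
u_2(Q vs E,X) = 2
u_2(R vs E,X) = 0
u_2(S vs E,X) = 2
max payoff 5 at {P}

BR_2 = {P}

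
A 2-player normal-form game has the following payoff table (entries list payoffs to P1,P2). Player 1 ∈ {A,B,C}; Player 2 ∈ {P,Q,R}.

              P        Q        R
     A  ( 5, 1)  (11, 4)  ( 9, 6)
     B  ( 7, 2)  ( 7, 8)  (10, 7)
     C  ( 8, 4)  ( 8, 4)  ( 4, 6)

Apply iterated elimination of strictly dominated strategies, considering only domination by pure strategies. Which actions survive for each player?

P2 drop P (R beats it: A:6>1 B:7>2 C:6>4)
P1 drop C (A beats it: Q:11>8 R:9>4)
P1→{A,B} P2→{Q,R}

Remaining: P1:{A,B} P2:{Q,R}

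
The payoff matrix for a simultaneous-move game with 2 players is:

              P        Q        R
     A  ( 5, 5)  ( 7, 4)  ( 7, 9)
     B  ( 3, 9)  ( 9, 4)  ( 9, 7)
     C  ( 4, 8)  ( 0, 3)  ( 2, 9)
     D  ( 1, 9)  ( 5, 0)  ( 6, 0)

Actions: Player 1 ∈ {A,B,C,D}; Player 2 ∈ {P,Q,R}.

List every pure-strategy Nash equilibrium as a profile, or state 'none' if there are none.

(A,P): not NE [P2→R gives 9>5]
(A,Q): not NE [P1→B gives 9>7; P2→R gives 9>4]
(A,R): not NE [P1→B gives 9>7]
(B,P): not NE [P1→A gives 5>3]
(B,Q): not NE [P2→P gives 9>4]
(B,R): not NE [P2→P gives 9>7]
(C,P): not NE [P1→A gives 5>4; P2→R gives 9>8]
(C,Q): not NE [P1→B gives 9>0; P2→R gives 9>3]
(C,R): not NE [P1→B gives 9>2]
(D,P): not NE [P1→A gives 5>1]
(D,Q): not NE [P1→B gives 9>5; P2→P gives 9>0]
(D,R): not NE [P1→B gives 9>6; P2→P gives 9>0]

No pure NE.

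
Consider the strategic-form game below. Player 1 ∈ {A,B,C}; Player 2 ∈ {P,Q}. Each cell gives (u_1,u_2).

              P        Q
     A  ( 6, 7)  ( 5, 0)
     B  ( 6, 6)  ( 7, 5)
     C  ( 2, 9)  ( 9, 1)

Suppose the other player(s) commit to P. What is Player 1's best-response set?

u_1(A vs P) = 6
u_1(B vs P) = 6
u_1(C vs P) = 2
max payoff 6 at {A,B}

argmax u_1 = {A,B}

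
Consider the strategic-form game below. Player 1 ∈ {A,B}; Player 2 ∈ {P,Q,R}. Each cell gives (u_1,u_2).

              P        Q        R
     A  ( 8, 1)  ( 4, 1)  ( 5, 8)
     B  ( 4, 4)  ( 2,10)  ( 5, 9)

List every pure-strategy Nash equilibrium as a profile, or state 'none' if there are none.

NE set: (A,R)

(A,P): not NE [P2→R gives 8>1]
(A,Q): not NE [P2→R gives 8>1]
(A,R): NE
(B,P): not NE [P1→A gives 8>4; P2→Q gives 10>4]
(B,Q): not NE [P1→A gives 4>2]
(B,R): not NE [P2→Q gives 10>9]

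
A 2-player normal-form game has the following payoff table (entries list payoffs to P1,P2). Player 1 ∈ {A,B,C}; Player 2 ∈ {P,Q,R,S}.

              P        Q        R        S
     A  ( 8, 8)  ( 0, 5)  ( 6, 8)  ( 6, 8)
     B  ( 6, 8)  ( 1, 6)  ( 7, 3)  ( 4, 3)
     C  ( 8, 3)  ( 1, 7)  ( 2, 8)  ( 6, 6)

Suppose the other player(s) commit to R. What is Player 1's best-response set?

u_1(A vs R) = 6
u_1(B vs R) = 7
u_1(C vs R) = 2
max payoff 7 at {B}

P1 best: {B}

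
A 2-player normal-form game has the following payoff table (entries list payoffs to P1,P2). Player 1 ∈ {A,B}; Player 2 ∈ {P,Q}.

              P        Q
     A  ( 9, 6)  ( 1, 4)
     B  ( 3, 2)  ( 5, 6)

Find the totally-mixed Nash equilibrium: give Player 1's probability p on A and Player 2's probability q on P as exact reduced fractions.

P1 indiff ⇒ q·9+(1-q)·1 = q·3+(1-q)·5 ⇒ q(6) = (1-q)(4) ⇒ q = 2/5
P2 indiff ⇒ p·6+(1-p)·2 = p·4+(1-p)·6 ⇒ p(2) = (1-p)(4) ⇒ p = 2/3

(p,q) = (2/3, 2/5)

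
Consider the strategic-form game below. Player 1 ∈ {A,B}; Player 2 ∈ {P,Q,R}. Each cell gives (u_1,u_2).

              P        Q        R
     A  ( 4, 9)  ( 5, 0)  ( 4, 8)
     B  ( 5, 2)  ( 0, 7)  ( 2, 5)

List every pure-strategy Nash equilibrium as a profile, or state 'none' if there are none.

(A,P): not NE [P1→B gives 5>4]
(A,Q): not NE [P2→P gives 9>0]
(A,R): not NE [P2→P gives 9>8]
(B,P): not NE [P2→Q gives 7>2]
(B,Q): not NE [P1→A gives 5>0]
(B,R): not NE [P1→A gives 4>2; P2→Q gives 7>5]

Equilibria: none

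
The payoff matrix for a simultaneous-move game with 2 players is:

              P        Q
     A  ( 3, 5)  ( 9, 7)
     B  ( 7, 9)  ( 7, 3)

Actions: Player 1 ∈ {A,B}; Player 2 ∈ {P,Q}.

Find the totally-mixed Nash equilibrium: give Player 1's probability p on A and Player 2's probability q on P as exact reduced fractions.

P1 indiff ⇒ q·3+(1-q)·9 = q·7+(1-q)·7 ⇒ q(-4) = (1-q)(-2) ⇒ q = 1/3
P2 indiff ⇒ p·5+(1-p)·9 = p·7+(1-p)·3 ⇒ p(-2) = (1-p)(-6) ⇒ p = 3/4

P1 mixes 3/4 on A; P2 mixes 1/3 on P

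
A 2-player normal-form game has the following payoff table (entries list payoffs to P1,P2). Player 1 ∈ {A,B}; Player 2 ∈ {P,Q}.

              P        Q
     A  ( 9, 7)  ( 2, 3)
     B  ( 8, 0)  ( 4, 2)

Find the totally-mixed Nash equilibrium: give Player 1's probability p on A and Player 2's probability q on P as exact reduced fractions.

P1 indiff ⇒ q·9+(1-q)·2 = q·8+(1-q)·4 ⇒ q(1) = (1-q)(2) ⇒ q = 2/3
P2 indiff ⇒ p·7+(1-p)·0 = p·3+(1-p)·2 ⇒ p(4) = (1-p)(2) ⇒ p = 1/3

P1 mixes 1/3 on A; P2 mixes 2/3 on P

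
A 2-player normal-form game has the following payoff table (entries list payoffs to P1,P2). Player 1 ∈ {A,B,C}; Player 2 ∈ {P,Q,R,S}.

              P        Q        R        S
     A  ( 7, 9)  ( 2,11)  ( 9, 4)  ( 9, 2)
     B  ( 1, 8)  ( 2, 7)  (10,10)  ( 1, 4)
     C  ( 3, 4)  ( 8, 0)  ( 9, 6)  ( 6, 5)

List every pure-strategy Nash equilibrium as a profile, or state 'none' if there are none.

NE set: (B,R)

(A,P): not NE [P2→Q gives 11>9]
(A,Q): not NE [P1→C gives 8>2]
(A,R): not NE [P1→B gives 10>9; P2→Q gives 11>4]
(A,S): not NE [P2→Q gives 11>2]
(B,P): not NE [P1→A gives 7>1; P2→R gives 10>8]
(B,Q): not NE [P1→C gives 8>2; P2→R gives 10>7]
(B,R): NE
(B,S): not NE [P1→A gives 9>1; P2→R gives 10>4]
(C,P): not NE [P1→A gives 7>3; P2→R gives 6>4]
(C,Q): not NE [P2→R gives 6>0]
(C,R): not NE [P1→B gives 10>9]
(C,S): not NE [P1→A gives 9>6; P2→R gives 6>5]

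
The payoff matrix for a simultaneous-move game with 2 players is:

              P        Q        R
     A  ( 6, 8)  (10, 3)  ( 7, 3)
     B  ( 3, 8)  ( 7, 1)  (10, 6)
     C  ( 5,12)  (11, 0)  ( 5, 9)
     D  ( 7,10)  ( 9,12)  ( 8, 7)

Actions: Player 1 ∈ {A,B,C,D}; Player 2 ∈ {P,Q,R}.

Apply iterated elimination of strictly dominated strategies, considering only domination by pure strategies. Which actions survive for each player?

IESDS → P1:{A,C,D} P2:{P,Q}

P2 drop R (P beats it: A:8>3 B:8>6 C:12>9 D:10>7)
P1 drop B (A beats it: P:6>3 Q:10>7)
P1→{A,C,D} P2→{P,Q}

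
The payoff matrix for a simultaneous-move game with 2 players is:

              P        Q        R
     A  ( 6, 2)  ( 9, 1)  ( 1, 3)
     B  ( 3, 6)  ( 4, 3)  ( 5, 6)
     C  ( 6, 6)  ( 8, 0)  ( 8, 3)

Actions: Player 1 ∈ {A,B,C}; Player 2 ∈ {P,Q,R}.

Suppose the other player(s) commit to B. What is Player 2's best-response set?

BR_2 = {P,R}

u_2(P vs B) = 6
u_2(Q vs B) = 3
u_2(R vs B) = 6
max payoff 6 at {P,R}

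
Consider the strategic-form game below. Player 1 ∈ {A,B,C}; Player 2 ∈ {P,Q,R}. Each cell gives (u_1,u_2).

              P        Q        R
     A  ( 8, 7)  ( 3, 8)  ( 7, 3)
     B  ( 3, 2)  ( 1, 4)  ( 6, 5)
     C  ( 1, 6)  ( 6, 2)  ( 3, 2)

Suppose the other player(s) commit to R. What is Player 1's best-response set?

u_1(A vs R) = 7
u_1(B vs R) = 6
u_1(C vs R) = 3
max payoff 7 at {A}

argmax u_1 = {A}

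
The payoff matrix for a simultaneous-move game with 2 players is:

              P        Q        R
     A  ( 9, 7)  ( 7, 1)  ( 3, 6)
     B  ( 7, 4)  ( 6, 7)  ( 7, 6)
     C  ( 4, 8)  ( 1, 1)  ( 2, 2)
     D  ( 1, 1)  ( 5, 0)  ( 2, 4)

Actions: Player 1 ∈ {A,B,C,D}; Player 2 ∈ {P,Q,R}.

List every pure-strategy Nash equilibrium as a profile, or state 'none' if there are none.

(A,P): NE
(A,Q): not NE [P2→P gives 7>1]
(A,R): not NE [P1→B gives 7>3; P2→P gives 7>6]
(B,P): not NE [P1→A gives 9>7; P2→Q gives 7>4]
(B,Q): not NE [P1→A gives 7>6]
(B,R): not NE [P2→Q gives 7>6]
(C,P): not NE [P1→A gives 9>4]
(C,Q): not NE [P1→A gives 7>1; P2→P gives 8>1]
(C,R): not NE [P1→B gives 7>2; P2→P gives 8>2]
(D,P): not NE [P1→A gives 9>1; P2→R gives 4>1]
(D,Q): not NE [P1→A gives 7>5; P2→R gives 4>0]
(D,R): not NE [P1→B gives 7>2]

NE set: (A,P)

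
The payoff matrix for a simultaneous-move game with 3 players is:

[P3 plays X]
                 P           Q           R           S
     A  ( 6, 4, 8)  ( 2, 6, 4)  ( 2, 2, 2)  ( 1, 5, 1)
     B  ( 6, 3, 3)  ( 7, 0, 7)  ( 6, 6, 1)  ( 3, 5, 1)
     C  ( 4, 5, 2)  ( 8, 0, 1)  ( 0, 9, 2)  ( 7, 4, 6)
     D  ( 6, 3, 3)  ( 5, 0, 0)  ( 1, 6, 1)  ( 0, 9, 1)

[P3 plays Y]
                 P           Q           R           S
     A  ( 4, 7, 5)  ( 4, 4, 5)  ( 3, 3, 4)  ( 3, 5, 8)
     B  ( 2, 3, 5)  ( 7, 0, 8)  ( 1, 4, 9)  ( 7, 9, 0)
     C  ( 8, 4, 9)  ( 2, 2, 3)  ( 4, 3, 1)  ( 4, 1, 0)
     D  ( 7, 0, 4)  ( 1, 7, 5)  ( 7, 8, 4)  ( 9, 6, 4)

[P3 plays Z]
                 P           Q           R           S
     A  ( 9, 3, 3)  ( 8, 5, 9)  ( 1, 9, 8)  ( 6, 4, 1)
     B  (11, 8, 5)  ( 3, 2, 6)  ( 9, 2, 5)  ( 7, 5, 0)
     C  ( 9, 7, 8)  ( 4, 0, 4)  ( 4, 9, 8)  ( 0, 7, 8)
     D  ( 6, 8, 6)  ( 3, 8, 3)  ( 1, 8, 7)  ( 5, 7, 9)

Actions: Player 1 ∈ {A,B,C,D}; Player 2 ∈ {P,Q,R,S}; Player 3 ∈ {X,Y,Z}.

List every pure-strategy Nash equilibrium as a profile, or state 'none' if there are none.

Nash profiles: (B,P,Z), (C,P,Y)

(A,P,X): not NE [P2→Q gives 6>4]
(A,P,Y): not NE [P1→C gives 8>4; P3→X gives 8>5]
(A,P,Z): not NE [P1→B gives 11>9; P2→R gives 9>3; P3→X gives 8>3]
(A,Q,X): not NE [P1→C gives 8>2; P3→Z gives 9>4]
(A,Q,Y): not NE [P1→B gives 7>4; P2→P gives 7>4; P3→Z gives 9>5]
(A,Q,Z): not NE [P2→R gives 9>5]
(A,R,X): not NE [P1→B gives 6>2; P2→Q gives 6>2; P3→Z gives 8>2]
(A,R,Y): not NE [P1→D gives 7>3; P2→P gives 7>3; P3→Z gives 8>4]
(A,R,Z): not NE [P1→B gives 9>1]
(A,S,X): not NE [P1→C gives 7>1; P2→Q gives 6>5; P3→Y gives 8>1]
(A,S,Y): not NE [P1→D gives 9>3; P2→P gives 7>5]
(A,S,Z): not NE [P1→B gives 7>6; P2→R gives 9>4; P3→Y gives 8>1]
(B,P,X): not NE [P2→R gives 6>3; P3→Z gives 5>3]
(B,P,Y): not NE [P1→C gives 8>2; P2→S gives 9>3]
(B,P,Z): NE
(B,Q,X): not NE [P1→C gives 8>7; P2→R gives 6>0; P3→Y gives 8>7]
(B,Q,Y): not NE [P2→S gives 9>0]
(B,Q,Z): not NE [P1→A gives 8>3; P2→P gives 8>2; P3→Y gives 8>6]
(B,R,X): not NE [P3→Y gives 9>1]
(B,R,Y): not NE [P1→D gives 7>1; P2→S gives 9>4]
(B,R,Z): not NE [P2→P gives 8>2; P3→Y gives 9>5]
(B,S,X): not NE [P1→C gives 7>3; P2→R gives 6>5]
(B,S,Y): not NE [P1→D gives 9>7; P3→X gives 1>0]
(B,S,Z): not NE [P2→P gives 8>5; P3→X gives 1>0]
(C,P,X): not NE [P1→D gives 6>4; P2→R gives 9>5; P3→Y gives 9>2]
(C,P,Y): NE
(C,P,Z): not NE [P1→B gives 11>9; P2→R gives 9>7; P3→Y gives 9>8]
(C,Q,X): not NE [P2→R gives 9>0; P3→Z gives 4>1]
(C,Q,Y): not NE [P1→B gives 7>2; P2→P gives 4>2; P3→Z gives 4>3]
(C,Q,Z): not NE [P1→A gives 8>4; P2→R gives 9>0]
(C,R,X): not NE [P1→B gives 6>0; P3→Z gives 8>2]
(C,R,Y): not NE [P1→D gives 7>4; P2→P gives 4>3; P3→Z gives 8>1]
(C,R,Z): not NE [P1→B gives 9>4]
(C,S,X): not NE [P2→R gives 9>4; P3→Z gives 8>6]
(C,S,Y): not NE [P1→D gives 9>4; P2→P gives 4>1; P3→Z gives 8>0]
(C,S,Z): not NE [P1→B gives 7>0; P2→R gives 9>7]
(D,P,X): not NE [P2→S gives 9>3; P3→Z gives 6>3]
(D,P,Y): not NE [P1→C gives 8>7; P2→R gives 8>0; P3→Z gives 6>4]
(D,P,Z): not NE [P1→B gives 11>6]
(D,Q,X): not NE [P1→C gives 8>5; P2→S gives 9>0; P3→Y gives 5>0]
(D,Q,Y): not NE [P1→B gives 7>1; P2→R gives 8>7]
(D,Q,Z): not NE [P1→A gives 8>3; P3→Y gives 5>3]
(D,R,X): not NE [P1→B gives 6>1; P2→S gives 9>6; P3→Z gives 7>1]
(D,R,Y): not NE [P3→Z gives 7>4]
(D,R,Z): not NE [P1→B gives 9>1]
(D,S,X): not NE [P1→C gives 7>0; P3→Z gives 9>1]
(D,S,Y): not NE [P2→R gives 8>6; P3→Z gives 9>4]
(D,S,Z): not NE [P1→B gives 7>5; P2→R gives 8>7]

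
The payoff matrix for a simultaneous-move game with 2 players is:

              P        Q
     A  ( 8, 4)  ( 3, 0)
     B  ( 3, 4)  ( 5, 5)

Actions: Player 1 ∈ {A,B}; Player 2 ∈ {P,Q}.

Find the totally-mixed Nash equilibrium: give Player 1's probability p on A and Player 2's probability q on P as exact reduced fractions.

(p,q) = (1/5, 2/7)

P1 indiff ⇒ q·8+(1-q)·3 = q·3+(1-q)·5 ⇒ q(5) = (1-q)(2) ⇒ q = 2/7
P2 indiff ⇒ p·4+(1-p)·4 = p·0+(1-p)·5 ⇒ p(4) = (1-p)(1) ⇒ p = 1/5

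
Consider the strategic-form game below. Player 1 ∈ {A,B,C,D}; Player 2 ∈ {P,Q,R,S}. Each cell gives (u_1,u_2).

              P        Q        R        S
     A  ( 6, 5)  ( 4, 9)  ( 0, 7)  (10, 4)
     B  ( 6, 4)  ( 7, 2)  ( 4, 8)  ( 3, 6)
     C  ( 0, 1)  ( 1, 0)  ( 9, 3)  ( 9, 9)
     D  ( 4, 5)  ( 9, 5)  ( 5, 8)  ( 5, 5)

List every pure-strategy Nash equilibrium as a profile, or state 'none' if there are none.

(A,P): not NE [P2→Q gives 9>5]
(A,Q): not NE [P1→D gives 9>4]
(A,R): not NE [P1→C gives 9>0; P2→Q gives 9>7]
(A,S): not NE [P2→Q gives 9>4]
(B,P): not NE [P2→R gives 8>4]
(B,Q): not NE [P1→D gives 9>7; P2→R gives 8>2]
(B,R): not NE [P1→C gives 9>4]
(B,S): not NE [P1→A gives 10>3; P2→R gives 8>6]
(C,P): not NE [P1→B gives 6>0; P2→S gives 9>1]
(C,Q): not NE [P1→D gives 9>1; P2→S gives 9>0]
(C,R): not NE [P2→S gives 9>3]
(C,S): not NE [P1→A gives 10>9]
(D,P): not NE [P1→B gives 6>4; P2→R gives 8>5]
(D,Q): not NE [P2→R gives 8>5]
(D,R): not NE [P1→C gives 9>5]
(D,S): not NE [P1→A gives 10>5; P2→R gives 8>5]

Equilibria: none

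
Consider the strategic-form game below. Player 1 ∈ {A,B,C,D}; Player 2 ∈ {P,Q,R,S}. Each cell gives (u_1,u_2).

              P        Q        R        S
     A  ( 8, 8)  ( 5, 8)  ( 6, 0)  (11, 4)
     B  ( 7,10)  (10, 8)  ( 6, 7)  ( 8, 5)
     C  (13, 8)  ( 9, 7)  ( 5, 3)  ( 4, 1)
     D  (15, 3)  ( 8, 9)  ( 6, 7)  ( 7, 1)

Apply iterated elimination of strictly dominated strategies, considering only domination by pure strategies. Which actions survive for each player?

Survivors P1:{B,C,D} P2:{P,Q}

P2 drop R (Q beats it: A:8>0 B:8>7 C:7>3 D:9>7)
P2 drop S (P beats it: A:8>4 B:10>5 C:8>1 D:3>1)
P1 drop A (C beats it: P:13>8 Q:9>5)
P1→{B,C,D} P2→{P,Q}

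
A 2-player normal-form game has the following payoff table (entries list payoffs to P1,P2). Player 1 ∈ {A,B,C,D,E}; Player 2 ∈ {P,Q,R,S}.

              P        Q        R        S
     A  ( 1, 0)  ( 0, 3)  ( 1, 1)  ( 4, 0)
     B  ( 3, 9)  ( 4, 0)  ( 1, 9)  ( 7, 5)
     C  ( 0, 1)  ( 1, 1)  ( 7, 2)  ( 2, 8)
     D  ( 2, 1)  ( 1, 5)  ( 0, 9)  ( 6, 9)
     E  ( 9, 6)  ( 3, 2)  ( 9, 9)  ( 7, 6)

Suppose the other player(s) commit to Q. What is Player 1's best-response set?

u_1(A vs Q) = 0
u_1(B vs Q) = 4
u_1(C vs Q) = 1
u_1(D vs Q) = 1
u_1(E vs Q) = 3
max payoff 4 at {B}

BR_1 = {B}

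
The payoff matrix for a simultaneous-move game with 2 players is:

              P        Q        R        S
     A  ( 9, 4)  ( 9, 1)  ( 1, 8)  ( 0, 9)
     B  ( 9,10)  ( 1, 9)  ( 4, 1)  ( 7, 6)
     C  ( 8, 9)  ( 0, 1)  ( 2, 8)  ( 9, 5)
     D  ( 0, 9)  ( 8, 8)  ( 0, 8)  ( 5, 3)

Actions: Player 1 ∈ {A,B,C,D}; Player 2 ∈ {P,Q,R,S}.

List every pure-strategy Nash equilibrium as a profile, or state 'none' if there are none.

Nash profiles: (B,P)

(A,P): not NE [P2→S gives 9>4]
(A,Q): not NE [P2→S gives 9>1]
(A,R): not NE [P1→B gives 4>1; P2→S gives 9>8]
(A,S): not NE [P1→C gives 9>0]
(B,P): NE
(B,Q): not NE [P1→A gives 9>1; P2→P gives 10>9]
(B,R): not NE [P2→P gives 10>1]
(B,S): not NE [P1→C gives 9>7; P2→P gives 10>6]
(C,P): not NE [P1→B gives 9>8]
(C,Q): not NE [P1→A gives 9>0; P2→P gives 9>1]
(C,R): not NE [P1→B gives 4>2; P2→P gives 9>8]
(C,S): not NE [P2→P gives 9>5]
(D,P): not NE [P1→B gives 9>0]
(D,Q): not NE [P1→A gives 9>8; P2→P gives 9>8]
(D,R): not NE [P1→B gives 4>0; P2→P gives 9>8]
(D,S): not NE [P1→C gives 9>5; P2→P gives 9>3]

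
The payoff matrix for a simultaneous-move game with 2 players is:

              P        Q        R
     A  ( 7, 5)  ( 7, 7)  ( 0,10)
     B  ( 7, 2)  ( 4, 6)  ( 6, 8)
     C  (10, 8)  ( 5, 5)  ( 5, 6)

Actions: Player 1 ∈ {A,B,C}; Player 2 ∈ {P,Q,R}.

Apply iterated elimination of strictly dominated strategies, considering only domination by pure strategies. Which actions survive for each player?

Remaining: P1:{B,C} P2:{P,R}

P2 drop Q (R beats it: A:10>7 B:8>6 C:6>5)
P1 drop A (C beats it: P:10>7 R:5>0)
P1→{B,C} P2→{P,R}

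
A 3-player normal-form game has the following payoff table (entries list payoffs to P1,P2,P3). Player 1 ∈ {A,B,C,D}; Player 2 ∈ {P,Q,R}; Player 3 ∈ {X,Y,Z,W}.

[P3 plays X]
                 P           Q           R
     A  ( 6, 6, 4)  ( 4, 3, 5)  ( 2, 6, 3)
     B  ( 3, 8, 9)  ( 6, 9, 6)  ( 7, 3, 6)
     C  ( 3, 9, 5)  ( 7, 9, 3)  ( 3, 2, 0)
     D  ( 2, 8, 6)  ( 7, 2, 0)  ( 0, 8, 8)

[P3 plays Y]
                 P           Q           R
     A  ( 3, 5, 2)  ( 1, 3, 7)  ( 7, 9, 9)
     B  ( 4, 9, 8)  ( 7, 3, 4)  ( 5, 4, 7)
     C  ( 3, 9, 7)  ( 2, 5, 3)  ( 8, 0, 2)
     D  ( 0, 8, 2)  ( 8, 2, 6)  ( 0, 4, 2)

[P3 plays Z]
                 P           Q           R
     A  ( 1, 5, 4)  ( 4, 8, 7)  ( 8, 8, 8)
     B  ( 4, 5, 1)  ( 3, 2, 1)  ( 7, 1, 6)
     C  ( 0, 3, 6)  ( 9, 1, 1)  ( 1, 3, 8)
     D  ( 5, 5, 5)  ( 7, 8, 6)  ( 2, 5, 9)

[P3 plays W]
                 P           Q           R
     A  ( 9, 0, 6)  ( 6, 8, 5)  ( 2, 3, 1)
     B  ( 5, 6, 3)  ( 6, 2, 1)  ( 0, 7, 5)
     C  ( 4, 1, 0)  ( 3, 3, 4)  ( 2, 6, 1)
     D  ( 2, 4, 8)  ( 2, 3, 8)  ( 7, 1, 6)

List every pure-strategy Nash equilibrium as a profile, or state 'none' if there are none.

(A,P,X): not NE [P3→W gives 6>4]
(A,P,Y): not NE [P1→B gives 4>3; P2→R gives 9>5; P3→W gives 6>2]
(A,P,Z): not NE [P1→D gives 5>1; P2→R gives 8>5; P3→W gives 6>4]
(A,P,W): not NE [P2→Q gives 8>0]
(A,Q,X): not NE [P1→D gives 7>4; P2→R gives 6>3; P3→Z gives 7>5]
(A,Q,Y): not NE [P1→D gives 8>1; P2→R gives 9>3]
(A,Q,Z): not NE [P1→C gives 9>4]
(A,Q,W): not NE [P3→Z gives 7>5]
(A,R,X): not NE [P1→B gives 7>2; P3→Y gives 9>3]
(A,R,Y): not NE [P1→C gives 8>7]
(A,R,Z): not NE [P3→Y gives 9>8]
(A,R,W): not NE [P1→D gives 7>2; P2→Q gives 8>3; P3→Y gives 9>1]
(B,P,X): not NE [P1→A gives 6>3; P2→Q gives 9>8]
(B,P,Y): not NE [P3→X gives 9>8]
(B,P,Z): not NE [P1→D gives 5>4; P3→X gives 9>1]
(B,P,W): not NE [P1→A gives 9>5; P2→R gives 7>6; P3→X gives 9>3]
(B,Q,X): not NE [P1→D gives 7>6]
(B,Q,Y): not NE [P1→D gives 8>7; P2→P gives 9>3; P3→X gives 6>4]
(B,Q,Z): not NE [P1→C gives 9>3; P2→P gives 5>2; P3→X gives 6>1]
(B,Q,W): not NE [P2→R gives 7>2; P3→X gives 6>1]
(B,R,X): not NE [P2→Q gives 9>3; P3→Y gives 7>6]
(B,R,Y): not NE [P1→C gives 8>5; P2→P gives 9>4]
(B,R,Z): not NE [P1→A gives 8>7; P2→P gives 5>1; P3→Y gives 7>6]
(B,R,W): not NE [P1→D gives 7>0; P3→Y gives 7>5]
(C,P,X): not NE [P1→A gives 6>3; P3→Y gives 7>5]
(C,P,Y): not NE [P1→B gives 4>3]
(C,P,Z): not NE [P1→D gives 5>0; P3→Y gives 7>6]
(C,P,W): not NE [P1→A gives 9>4; P2→R gives 6>1; P3→Y gives 7>0]
(C,Q,X): not NE [P3→W gives 4>3]
(C,Q,Y): not NE [P1→D gives 8>2; P2→P gives 9>5; P3→W gives 4>3]
(C,Q,Z): not NE [P2→R gives 3>1; P3→W gives 4>1]
(C,Q,W): not NE [P1→B gives 6>3; P2→R gives 6>3]
(C,R,X): not NE [P1→B gives 7>3; P2→Q gives 9>2; P3→Z gives 8>0]
(C,R,Y): not NE [P2→P gives 9>0; P3→Z gives 8>2]
(C,R,Z): not NE [P1→A gives 8>1]
(C,R,W): not NE [P1→D gives 7>2; P3→Z gives 8>1]
(D,P,X): not NE [P1→A gives 6>2; P3→W gives 8>6]
(D,P,Y): not NE [P1→B gives 4>0; P3→W gives 8>2]
(D,P,Z): not NE [P2→Q gives 8>5; P3→W gives 8>5]
(D,P,W): not NE [P1→A gives 9>2]
(D,Q,X): not NE [P2→R gives 8>2; P3→W gives 8>0]
(D,Q,Y): not NE [P2→P gives 8>2; P3→W gives 8>6]
(D,Q,Z): not NE [P1→C gives 9>7; P3→W gives 8>6]
(D,Q,W): not NE [P1→B gives 6>2; P2→P gives 4>3]
(D,R,X): not NE [P1→B gives 7>0; P3→Z gives 9>8]
(D,R,Y): not NE [P1→C gives 8>0; P2→P gives 8>4; P3→Z gives 9>2]
(D,R,Z): not NE [P1→A gives 8>2; P2→Q gives 8>5]
(D,R,W): not NE [P2→P gives 4>1; P3→Z gives 9>6]

No pure NE.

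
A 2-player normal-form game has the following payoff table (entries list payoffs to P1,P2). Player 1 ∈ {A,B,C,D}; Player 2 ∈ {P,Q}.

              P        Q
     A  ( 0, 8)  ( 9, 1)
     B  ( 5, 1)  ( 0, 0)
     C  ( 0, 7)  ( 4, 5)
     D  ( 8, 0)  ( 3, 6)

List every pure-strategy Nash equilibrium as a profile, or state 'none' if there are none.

Equilibria: none

(A,P): not NE [P1→D gives 8>0]
(A,Q): not NE [P2→P gives 8>1]
(B,P): not NE [P1→D gives 8>5]
(B,Q): not NE [P1→A gives 9>0; P2→P gives 1>0]
(C,P): not NE [P1→D gives 8>0]
(C,Q): not NE [P1→A gives 9>4; P2→P gives 7>5]
(D,P): not NE [P2→Q gives 6>0]
(D,Q): not NE [P1→A gives 9>3]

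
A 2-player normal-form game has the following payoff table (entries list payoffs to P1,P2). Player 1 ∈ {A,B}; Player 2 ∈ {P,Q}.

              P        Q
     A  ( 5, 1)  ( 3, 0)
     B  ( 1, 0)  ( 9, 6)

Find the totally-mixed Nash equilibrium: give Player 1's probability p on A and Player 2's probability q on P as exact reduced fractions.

P1 indiff ⇒ q·5+(1-q)·3 = q·1+(1-q)·9 ⇒ q(4) = (1-q)(6) ⇒ q = 3/5
P2 indiff ⇒ p·1+(1-p)·0 = p·0+(1-p)·6 ⇒ p(1) = (1-p)(6) ⇒ p = 6/7

P1 mixes 6/7 on A; P2 mixes 3/5 on P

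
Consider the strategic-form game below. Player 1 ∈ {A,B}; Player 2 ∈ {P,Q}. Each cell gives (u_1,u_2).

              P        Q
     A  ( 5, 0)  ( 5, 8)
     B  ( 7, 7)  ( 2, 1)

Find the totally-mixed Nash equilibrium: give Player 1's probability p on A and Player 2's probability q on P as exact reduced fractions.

P1 indiff ⇒ q·5+(1-q)·5 = q·7+(1-q)·2 ⇒ q(-2) = (1-q)(-3) ⇒ q = 3/5
P2 indiff ⇒ p·0+(1-p)·7 = p·8+(1-p)·1 ⇒ p(-8) = (1-p)(-6) ⇒ p = 3/7

p=3/7, q=3/5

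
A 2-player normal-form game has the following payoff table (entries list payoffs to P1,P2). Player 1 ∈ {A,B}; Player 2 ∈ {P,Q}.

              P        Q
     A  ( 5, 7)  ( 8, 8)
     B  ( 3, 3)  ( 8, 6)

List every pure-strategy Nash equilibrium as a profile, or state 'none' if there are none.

NE set: (A,Q), (B,Q)

(A,P): not NE [P2→Q gives 8>7]
(A,Q): NE
(B,P): not NE [P1→A gives 5>3; P2→Q gives 6>3]
(B,Q): NE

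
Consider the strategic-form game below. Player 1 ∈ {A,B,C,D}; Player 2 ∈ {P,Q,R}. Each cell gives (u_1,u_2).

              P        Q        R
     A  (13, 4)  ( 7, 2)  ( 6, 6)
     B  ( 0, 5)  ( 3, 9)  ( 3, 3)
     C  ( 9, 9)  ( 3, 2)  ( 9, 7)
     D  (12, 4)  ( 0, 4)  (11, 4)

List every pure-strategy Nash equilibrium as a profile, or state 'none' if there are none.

(A,P): not NE [P2→R gives 6>4]
(A,Q): not NE [P2→R gives 6>2]
(A,R): not NE [P1→D gives 11>6]
(B,P): not NE [P1→A gives 13>0; P2→Q gives 9>5]
(B,Q): not NE [P1→A gives 7>3]
(B,R): not NE [P1→D gives 11>3; P2→Q gives 9>3]
(C,P): not NE [P1→A gives 13>9]
(C,Q): not NE [P1→A gives 7>3; P2→P gives 9>2]
(C,R): not NE [P1→D gives 11>9; P2→P gives 9>7]
(D,P): not NE [P1→A gives 13>12]
(D,Q): not NE [P1→A gives 7>0]
(D,R): NE

PSNE = {(D,R)}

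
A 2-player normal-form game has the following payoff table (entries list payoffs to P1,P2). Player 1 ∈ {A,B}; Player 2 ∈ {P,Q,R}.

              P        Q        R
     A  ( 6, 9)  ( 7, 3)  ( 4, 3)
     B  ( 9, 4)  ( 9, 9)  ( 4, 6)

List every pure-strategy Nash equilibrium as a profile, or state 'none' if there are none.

PSNE = {(B,Q)}

(A,P): not NE [P1→B gives 9>6]
(A,Q): not NE [P1→B gives 9>7; P2→P gives 9>3]
(A,R): not NE [P2→P gives 9>3]
(B,P): not NE [P2→Q gives 9>4]
(B,Q): NE
(B,R): not NE [P2→Q gives 9>6]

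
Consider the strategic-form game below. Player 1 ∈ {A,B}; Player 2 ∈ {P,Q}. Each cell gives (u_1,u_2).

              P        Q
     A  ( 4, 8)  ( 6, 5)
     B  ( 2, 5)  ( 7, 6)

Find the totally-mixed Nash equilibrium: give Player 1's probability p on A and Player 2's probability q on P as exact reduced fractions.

P1 mixes 1/4 on A; P2 mixes 1/3 on P

P1 indiff ⇒ q·4+(1-q)·6 = q·2+(1-q)·7 ⇒ q(2) = (1-q)(1) ⇒ q = 1/3
P2 indiff ⇒ p·8+(1-p)·5 = p·5+(1-p)·6 ⇒ p(3) = (1-p)(1) ⇒ p = 1/4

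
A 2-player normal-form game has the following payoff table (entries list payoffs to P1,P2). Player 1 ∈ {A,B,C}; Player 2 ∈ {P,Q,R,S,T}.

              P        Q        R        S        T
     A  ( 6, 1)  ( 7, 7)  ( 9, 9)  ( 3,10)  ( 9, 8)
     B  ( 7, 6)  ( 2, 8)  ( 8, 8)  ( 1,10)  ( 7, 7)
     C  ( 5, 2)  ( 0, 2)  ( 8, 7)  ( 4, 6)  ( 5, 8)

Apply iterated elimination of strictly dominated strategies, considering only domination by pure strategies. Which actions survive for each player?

Survivors P1:{A,C} P2:{R,S,T}

P2 drop P (R beats it: A:9>1 B:8>6 C:7>2)
P1 drop B (A beats it: Q:7>2 R:9>8 S:3>1 T:9>7)
P2 drop Q (R beats it: A:9>7 C:7>2)
P1→{A,C} P2→{R,S,T}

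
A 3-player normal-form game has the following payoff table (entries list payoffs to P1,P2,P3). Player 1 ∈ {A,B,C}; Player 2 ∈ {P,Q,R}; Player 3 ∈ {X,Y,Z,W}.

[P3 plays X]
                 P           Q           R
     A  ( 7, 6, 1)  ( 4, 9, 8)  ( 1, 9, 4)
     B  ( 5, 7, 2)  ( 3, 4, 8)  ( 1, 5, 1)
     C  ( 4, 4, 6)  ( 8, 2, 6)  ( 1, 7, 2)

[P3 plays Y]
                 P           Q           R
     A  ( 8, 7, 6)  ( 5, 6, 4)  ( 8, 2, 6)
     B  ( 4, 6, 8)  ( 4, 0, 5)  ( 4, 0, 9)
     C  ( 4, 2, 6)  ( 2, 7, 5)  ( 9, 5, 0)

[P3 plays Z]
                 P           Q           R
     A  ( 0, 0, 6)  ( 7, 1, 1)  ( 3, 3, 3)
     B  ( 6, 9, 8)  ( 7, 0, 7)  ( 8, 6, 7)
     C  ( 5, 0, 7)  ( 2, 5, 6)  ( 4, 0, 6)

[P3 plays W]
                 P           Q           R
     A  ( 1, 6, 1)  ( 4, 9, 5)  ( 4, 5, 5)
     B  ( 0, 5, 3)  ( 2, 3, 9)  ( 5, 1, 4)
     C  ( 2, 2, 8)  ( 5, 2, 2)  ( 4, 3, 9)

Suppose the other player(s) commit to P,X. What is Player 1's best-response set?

P1 best: {A}

u_1(A vs P,X) = 7
u_1(B vs P,X) = 5
u_1(C vs P,X) = 4
max payoff 7 at {A}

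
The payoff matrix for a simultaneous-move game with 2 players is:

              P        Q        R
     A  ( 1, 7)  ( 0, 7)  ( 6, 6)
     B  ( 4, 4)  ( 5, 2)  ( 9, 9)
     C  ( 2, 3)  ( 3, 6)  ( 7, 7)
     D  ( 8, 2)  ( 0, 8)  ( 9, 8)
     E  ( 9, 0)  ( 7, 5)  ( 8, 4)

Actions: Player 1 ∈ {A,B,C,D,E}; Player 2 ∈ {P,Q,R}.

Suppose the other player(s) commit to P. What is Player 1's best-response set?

P1 best: {E}

u_1(A vs P) = 1
u_1(B vs P) = 4
u_1(C vs P) = 2
u_1(D vs P) = 8
u_1(E vs P) = 9
max payoff 9 at {E}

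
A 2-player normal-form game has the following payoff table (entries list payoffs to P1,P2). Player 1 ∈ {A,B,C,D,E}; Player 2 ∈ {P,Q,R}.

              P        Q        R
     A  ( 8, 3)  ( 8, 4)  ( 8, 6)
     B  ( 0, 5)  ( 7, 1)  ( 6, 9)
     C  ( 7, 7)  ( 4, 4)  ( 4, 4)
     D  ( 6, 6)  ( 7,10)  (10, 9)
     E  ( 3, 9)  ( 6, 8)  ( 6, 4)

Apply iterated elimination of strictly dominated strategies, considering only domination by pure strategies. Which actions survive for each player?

P1 drop B (A beats it: P:8>0 Q:8>7 R:8>6)
P1 drop C (A beats it: P:8>7 Q:8>4 R:8>4)
P1 drop E (A beats it: P:8>3 Q:8>6 R:8>6)
P2 drop P (Q beats it: A:4>3 D:10>6)
P1→{A,D} P2→{Q,R}

Remaining: P1:{A,D} P2:{Q,R}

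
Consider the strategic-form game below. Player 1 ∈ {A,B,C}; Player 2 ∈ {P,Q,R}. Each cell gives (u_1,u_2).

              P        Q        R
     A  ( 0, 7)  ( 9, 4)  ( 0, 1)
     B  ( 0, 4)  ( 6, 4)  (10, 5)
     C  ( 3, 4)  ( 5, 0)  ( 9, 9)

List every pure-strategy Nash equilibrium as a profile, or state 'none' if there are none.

(A,P): not NE [P1→C gives 3>0]
(A,Q): not NE [P2→P gives 7>4]
(A,R): not NE [P1→B gives 10>0; P2→P gives 7>1]
(B,P): not NE [P1→C gives 3>0; P2→R gives 5>4]
(B,Q): not NE [P1→A gives 9>6; P2→R gives 5>4]
(B,R): NE
(C,P): not NE [P2→R gives 9>4]
(C,Q): not NE [P1→A gives 9>5; P2→R gives 9>0]
(C,R): not NE [P1→B gives 10>9]

PSNE = {(B,R)}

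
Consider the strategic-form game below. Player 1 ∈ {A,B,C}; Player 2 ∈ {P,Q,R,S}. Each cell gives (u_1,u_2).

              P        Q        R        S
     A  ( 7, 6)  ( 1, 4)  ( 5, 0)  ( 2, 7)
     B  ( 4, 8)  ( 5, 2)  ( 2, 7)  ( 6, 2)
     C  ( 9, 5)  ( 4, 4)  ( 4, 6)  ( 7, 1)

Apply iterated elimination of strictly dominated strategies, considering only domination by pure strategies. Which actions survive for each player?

Remaining: P1:{A,C} P2:{P,R,S}

P2 drop Q (P beats it: A:6>4 B:8>2 C:5>4)
P1 drop B (C beats it: P:9>4 R:4>2 S:7>6)
P1→{A,C} P2→{P,R,S}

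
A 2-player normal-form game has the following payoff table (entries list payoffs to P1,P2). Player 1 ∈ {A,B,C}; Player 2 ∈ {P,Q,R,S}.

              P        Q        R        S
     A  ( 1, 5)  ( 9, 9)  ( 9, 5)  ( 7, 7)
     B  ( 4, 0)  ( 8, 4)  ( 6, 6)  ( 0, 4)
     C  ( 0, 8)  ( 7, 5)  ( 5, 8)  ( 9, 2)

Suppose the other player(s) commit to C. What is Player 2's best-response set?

u_2(P vs C) = 8
u_2(Q vs C) = 5
u_2(R vs C) = 8
u_2(S vs C) = 2
max payoff 8 at {P,R}

BR_2 = {P,R}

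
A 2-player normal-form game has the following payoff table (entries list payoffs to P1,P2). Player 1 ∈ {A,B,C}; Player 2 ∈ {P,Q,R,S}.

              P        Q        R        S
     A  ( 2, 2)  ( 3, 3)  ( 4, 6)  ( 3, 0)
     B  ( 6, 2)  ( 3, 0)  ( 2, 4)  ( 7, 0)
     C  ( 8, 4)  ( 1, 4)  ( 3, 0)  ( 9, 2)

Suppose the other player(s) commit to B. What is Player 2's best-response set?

u_2(P vs B) = 2
u_2(Q vs B) = 0
u_2(R vs B) = 4
u_2(S vs B) = 0
max payoff 4 at {R}

argmax u_2 = {R}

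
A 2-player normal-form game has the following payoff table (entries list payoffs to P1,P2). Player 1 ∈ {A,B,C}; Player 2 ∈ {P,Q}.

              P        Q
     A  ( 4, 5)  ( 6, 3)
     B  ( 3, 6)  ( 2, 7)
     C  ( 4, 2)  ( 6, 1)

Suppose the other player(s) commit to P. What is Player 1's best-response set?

u_1(A vs P) = 4
u_1(B vs P) = 3
u_1(C vs P) = 4
max payoff 4 at {A,C}

argmax u_1 = {A,C}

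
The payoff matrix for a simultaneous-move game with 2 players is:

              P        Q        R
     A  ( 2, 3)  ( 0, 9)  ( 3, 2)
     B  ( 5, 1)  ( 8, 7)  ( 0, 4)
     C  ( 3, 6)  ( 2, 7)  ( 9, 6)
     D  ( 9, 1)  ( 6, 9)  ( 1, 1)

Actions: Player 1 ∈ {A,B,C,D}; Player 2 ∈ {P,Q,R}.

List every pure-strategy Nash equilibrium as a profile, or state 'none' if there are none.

(A,P): not NE [P1→D gives 9>2; P2→Q gives 9>3]
(A,Q): not NE [P1→B gives 8>0]
(A,R): not NE [P1→C gives 9>3; P2→Q gives 9>2]
(B,P): not NE [P1→D gives 9>5; P2→Q gives 7>1]
(B,Q): NE
(B,R): not NE [P1→C gives 9>0; P2→Q gives 7>4]
(C,P): not NE [P1→D gives 9>3; P2→Q gives 7>6]
(C,Q): not NE [P1→B gives 8>2]
(C,R): not NE [P2→Q gives 7>6]
(D,P): not NE [P2→Q gives 9>1]
(D,Q): not NE [P1→B gives 8>6]
(D,R): not NE [P1→C gives 9>1; P2→Q gives 9>1]

Nash profiles: (B,Q)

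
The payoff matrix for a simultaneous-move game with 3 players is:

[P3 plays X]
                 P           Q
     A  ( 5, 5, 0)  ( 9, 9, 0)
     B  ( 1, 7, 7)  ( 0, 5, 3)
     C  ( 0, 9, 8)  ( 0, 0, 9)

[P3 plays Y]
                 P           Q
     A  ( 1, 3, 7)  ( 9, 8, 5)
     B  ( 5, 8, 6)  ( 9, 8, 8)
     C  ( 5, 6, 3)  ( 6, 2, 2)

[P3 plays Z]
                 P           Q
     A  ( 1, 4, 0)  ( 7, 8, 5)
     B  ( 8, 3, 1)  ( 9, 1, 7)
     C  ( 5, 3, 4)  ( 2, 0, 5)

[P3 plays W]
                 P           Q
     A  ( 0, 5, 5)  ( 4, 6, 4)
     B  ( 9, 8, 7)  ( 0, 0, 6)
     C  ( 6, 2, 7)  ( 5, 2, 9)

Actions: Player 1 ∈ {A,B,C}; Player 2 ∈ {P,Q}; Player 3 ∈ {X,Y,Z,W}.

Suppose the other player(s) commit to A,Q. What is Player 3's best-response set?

u_3(X vs A,Q) = 0
u_3(Y vs A,Q) = 5
u_3(Z vs A,Q) = 5
u_3(W vs A,Q) = 4
max payoff 5 at {Y,Z}

argmax u_3 = {Y,Z}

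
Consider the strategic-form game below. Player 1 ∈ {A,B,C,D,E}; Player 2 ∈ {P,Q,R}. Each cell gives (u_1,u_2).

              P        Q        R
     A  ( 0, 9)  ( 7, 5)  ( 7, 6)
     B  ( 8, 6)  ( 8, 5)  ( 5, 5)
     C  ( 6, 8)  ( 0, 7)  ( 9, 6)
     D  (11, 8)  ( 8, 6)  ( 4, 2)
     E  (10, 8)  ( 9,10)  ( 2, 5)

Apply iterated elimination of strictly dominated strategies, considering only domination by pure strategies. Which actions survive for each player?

IESDS → P1:{D,E} P2:{P,Q}

P2 drop R (P beats it: A:9>6 B:6>5 C:8>6 D:8>2 E:8>5)
P1 drop A (B beats it: P:8>0 Q:8>7)
P1 drop B (E beats it: P:10>8 Q:9>8)
P1 drop C (D beats it: P:11>6 Q:8>0)
P1→{D,E} P2→{P,Q}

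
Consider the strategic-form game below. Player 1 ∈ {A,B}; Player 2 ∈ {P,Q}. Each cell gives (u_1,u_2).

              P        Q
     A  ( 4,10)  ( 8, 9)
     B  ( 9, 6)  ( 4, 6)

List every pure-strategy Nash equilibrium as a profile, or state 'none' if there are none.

(A,P): not NE [P1→B gives 9>4]
(A,Q): not NE [P2→P gives 10>9]
(B,P): NE
(B,Q): not NE [P1→A gives 8>4]

NE set: (B,P)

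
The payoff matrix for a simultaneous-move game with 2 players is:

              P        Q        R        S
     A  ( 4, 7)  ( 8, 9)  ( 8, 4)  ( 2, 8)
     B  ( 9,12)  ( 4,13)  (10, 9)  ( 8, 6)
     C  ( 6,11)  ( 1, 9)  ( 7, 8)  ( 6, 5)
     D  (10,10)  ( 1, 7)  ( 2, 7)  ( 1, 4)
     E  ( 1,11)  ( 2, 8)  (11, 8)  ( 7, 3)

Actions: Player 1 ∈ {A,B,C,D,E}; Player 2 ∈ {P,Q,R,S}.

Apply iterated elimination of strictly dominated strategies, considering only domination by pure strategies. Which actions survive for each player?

P1 drop C (B beats it: P:9>6 Q:4>1 R:10>7 S:8>6)
P2 drop R (P beats it: A:7>4 B:12>9 D:10>7 E:11>8)
P1 drop E (B beats it: P:9>1 Q:4>2 S:8>7)
P2 drop S (Q beats it: A:9>8 B:13>6 D:7>4)
P1→{A,B,D} P2→{P,Q}

Survivors P1:{A,B,D} P2:{P,Q}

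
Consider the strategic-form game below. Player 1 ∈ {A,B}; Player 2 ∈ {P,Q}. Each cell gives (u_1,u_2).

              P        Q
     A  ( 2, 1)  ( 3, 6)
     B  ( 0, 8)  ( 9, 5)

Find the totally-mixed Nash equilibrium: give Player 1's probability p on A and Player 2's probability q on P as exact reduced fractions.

P1 mixes 3/8 on A; P2 mixes 3/4 on P

P1 indiff ⇒ q·2+(1-q)·3 = q·0+(1-q)·9 ⇒ q(2) = (1-q)(6) ⇒ q = 3/4
P2 indiff ⇒ p·1+(1-p)·8 = p·6+(1-p)·5 ⇒ p(-5) = (1-p)(-3) ⇒ p = 3/8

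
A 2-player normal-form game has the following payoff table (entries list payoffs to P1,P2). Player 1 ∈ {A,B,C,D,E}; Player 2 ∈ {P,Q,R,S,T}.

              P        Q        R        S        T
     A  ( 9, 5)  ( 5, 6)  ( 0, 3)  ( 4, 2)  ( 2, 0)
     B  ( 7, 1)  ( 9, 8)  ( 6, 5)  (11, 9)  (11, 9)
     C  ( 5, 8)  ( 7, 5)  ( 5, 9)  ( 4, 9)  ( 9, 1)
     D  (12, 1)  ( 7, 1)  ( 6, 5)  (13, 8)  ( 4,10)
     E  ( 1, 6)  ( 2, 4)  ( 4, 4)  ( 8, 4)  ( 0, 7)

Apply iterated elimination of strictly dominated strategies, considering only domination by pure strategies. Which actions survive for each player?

P1 drop A (D beats it: P:12>9 Q:7>5 R:6>0 S:13>4 T:4>2)
P1 drop C (B beats it: P:7>5 Q:9>7 R:6>5 S:11>4 T:11>9)
P1 drop E (B beats it: P:7>1 Q:9>2 R:6>4 S:11>8 T:11>0)
P2 drop P (R beats it: B:5>1 D:5>1)
P2 drop Q (S beats it: B:9>8 D:8>1)
P2 drop R (S beats it: B:9>5 D:8>5)
P1→{B,D} P2→{S,T}

Survivors P1:{B,D} P2:{S,T}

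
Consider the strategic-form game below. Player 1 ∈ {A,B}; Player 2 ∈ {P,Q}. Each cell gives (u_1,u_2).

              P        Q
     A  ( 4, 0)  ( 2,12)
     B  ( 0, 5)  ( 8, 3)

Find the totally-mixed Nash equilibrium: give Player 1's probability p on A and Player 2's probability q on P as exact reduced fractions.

P1 indiff ⇒ q·4+(1-q)·2 = q·0+(1-q)·8 ⇒ q(4) = (1-q)(6) ⇒ q = 3/5
P2 indiff ⇒ p·0+(1-p)·5 = p·12+(1-p)·3 ⇒ p(-12) = (1-p)(-2) ⇒ p = 1/7

(p,q) = (1/7, 3/5)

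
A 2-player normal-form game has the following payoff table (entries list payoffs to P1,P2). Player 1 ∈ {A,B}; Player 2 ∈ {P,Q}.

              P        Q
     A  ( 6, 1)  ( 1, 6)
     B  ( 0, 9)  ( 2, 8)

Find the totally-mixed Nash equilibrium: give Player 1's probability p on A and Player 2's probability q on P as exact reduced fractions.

P1 indiff ⇒ q·6+(1-q)·1 = q·0+(1-q)·2 ⇒ q(6) = (1-q)(1) ⇒ q = 1/7
P2 indiff ⇒ p·1+(1-p)·9 = p·6+(1-p)·8 ⇒ p(-5) = (1-p)(-1) ⇒ p = 1/6

p=1/6, q=1/7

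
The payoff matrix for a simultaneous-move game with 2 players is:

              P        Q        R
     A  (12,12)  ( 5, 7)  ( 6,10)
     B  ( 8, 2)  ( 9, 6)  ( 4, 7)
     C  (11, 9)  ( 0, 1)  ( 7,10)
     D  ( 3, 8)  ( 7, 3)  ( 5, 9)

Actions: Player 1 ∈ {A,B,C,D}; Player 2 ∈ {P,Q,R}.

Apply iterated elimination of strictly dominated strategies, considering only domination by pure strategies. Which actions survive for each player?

P2 drop Q (R beats it: A:10>7 B:7>6 C:10>1 D:9>3)
P1 drop B (A beats it: P:12>8 R:6>4)
P1 drop D (A beats it: P:12>3 R:6>5)
P1→{A,C} P2→{P,R}

Remaining: P1:{A,C} P2:{P,R}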